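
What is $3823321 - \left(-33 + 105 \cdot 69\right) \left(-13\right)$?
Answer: $3917077$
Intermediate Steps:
$3823321 - \left(-33 + 105 \cdot 69\right) \left(-13\right) = 3823321 - \left(-33 + 7245\right) \left(-13\right) = 3823321 - 7212 \left(-13\right) = 3823321 - -93756 = 3823321 + 93756 = 3917077$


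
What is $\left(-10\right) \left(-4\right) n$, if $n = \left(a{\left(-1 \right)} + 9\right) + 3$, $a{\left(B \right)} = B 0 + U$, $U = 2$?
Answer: $560$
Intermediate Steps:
$a{\left(B \right)} = 2$ ($a{\left(B \right)} = B 0 + 2 = 0 + 2 = 2$)
$n = 14$ ($n = \left(2 + 9\right) + 3 = 11 + 3 = 14$)
$\left(-10\right) \left(-4\right) n = \left(-10\right) \left(-4\right) 14 = 40 \cdot 14 = 560$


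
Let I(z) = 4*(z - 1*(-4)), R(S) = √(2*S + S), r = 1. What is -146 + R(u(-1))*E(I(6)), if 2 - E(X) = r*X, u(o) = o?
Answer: -146 - 38*I*√3 ≈ -146.0 - 65.818*I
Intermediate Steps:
R(S) = √3*√S (R(S) = √(3*S) = √3*√S)
I(z) = 16 + 4*z (I(z) = 4*(z + 4) = 4*(4 + z) = 16 + 4*z)
E(X) = 2 - X
-146 + R(u(-1))*E(I(6)) = -146 + (√3*√(-1))*(2 - (16 + 4*6)) = -146 + (√3*I)*(2 - (16 + 24)) = -146 + (I*√3)*(2 - 1*40) = -146 + (I*√3)*(2 - 40) = -146 + (I*√3)*(-38) = -146 - 38*I*√3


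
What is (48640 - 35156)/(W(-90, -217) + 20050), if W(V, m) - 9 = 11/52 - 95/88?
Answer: 15425696/22946503 ≈ 0.67225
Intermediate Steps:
W(V, m) = 9303/1144 (W(V, m) = 9 + (11/52 - 95/88) = 9 - 993/1144 = 9303/1144)
(48640 - 35156)/(W(-90, -217) + 20050) = (48640 - 35156)/(9303/1144 + 20050) = 13484/(22946503/1144) = 13484*(1144/22946503) = 15425696/22946503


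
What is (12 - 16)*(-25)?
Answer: 100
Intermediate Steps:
(12 - 16)*(-25) = -4*(-25) = 100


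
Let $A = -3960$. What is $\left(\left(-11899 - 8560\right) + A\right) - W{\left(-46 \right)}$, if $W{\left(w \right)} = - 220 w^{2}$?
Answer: $441101$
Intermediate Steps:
$\left(\left(-11899 - 8560\right) + A\right) - W{\left(-46 \right)} = \left(\left(-11899 - 8560\right) - 3960\right) - - 220 \left(-46\right)^{2} = \left(-20459 - 3960\right) - \left(-220\right) 2116 = -24419 - -465520 = -24419 + 465520 = 441101$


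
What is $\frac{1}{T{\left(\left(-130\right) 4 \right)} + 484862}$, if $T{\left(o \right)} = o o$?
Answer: $\frac{1}{755262} \approx 1.324 \cdot 10^{-6}$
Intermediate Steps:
$T{\left(o \right)} = o^{2}$
$\frac{1}{T{\left(\left(-130\right) 4 \right)} + 484862} = \frac{1}{\left(\left(-130\right) 4\right)^{2} + 484862} = \frac{1}{\left(-520\right)^{2} + 484862} = \frac{1}{270400 + 484862} = \frac{1}{755262}$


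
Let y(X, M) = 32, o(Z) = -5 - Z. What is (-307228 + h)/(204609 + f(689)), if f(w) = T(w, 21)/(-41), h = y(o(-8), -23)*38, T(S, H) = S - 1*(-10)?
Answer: -2091082/1398045 ≈ -1.4957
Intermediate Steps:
T(S, H) = 10 + S (T(S, H) = S + 10 = 10 + S)
h = 1216 (h = 32*38 = 1216)
f(w) = -10/41 - w/41 (f(w) = (10 + w)/(-41) = (10 + w)*(-1/41) = -10/41 - w/41)
(-307228 + h)/(204609 + f(689)) = (-307228 + 1216)/(204609 + (-10/41 - 1/41*689)) = -306012/(204609 + (-10/41 - 689/41)) = -306012/(204609 - 699/41) = -306012/8388270/41 = -306012*41/8388270 = -2091082/1398045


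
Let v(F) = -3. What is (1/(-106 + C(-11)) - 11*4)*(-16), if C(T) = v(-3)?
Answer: 76752/109 ≈ 704.15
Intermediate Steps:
C(T) = -3
(1/(-106 + C(-11)) - 11*4)*(-16) = (1/(-106 - 3) - 11*4)*(-16) = (1/(-109) - 44)*(-16) = (-1/109 - 44)*(-16) = -4797/109*(-16) = 76752/109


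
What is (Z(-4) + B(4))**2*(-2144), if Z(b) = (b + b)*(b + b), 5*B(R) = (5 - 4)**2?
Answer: -220919904/25 ≈ -8.8368e+6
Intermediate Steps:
B(R) = 1/5 (B(R) = (5 - 4)**2/5 = (1/5)*1**2 = (1/5)*1 = 1/5)
Z(b) = 4*b**2 (Z(b) = (2*b)*(2*b) = 4*b**2)
(Z(-4) + B(4))**2*(-2144) = (4*(-4)**2 + 1/5)**2*(-2144) = (4*16 + 1/5)**2*(-2144) = (64 + 1/5)**2*(-2144) = (321/5)**2*(-2144) = (103041/25)*(-2144) = -220919904/25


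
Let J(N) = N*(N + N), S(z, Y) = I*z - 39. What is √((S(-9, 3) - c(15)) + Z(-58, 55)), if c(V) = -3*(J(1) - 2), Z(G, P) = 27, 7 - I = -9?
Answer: 2*I*√39 ≈ 12.49*I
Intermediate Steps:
I = 16 (I = 7 - 1*(-9) = 7 + 9 = 16)
S(z, Y) = -39 + 16*z (S(z, Y) = 16*z - 39 = -39 + 16*z)
J(N) = 2*N² (J(N) = N*(2*N) = 2*N²)
c(V) = 0 (c(V) = -3*(2*1² - 2) = -3*(2*1 - 2) = -3*(2 - 2) = -3*0 = 0)
√((S(-9, 3) - c(15)) + Z(-58, 55)) = √(((-39 + 16*(-9)) - 1*0) + 27) = √(((-39 - 144) + 0) + 27) = √((-183 + 0) + 27) = √(-183 + 27) = √(-156) = 2*I*√39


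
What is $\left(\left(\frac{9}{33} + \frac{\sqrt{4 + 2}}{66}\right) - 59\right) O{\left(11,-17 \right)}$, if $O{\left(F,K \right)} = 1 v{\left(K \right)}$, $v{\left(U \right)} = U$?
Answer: $\frac{10982}{11} - \frac{17 \sqrt{6}}{66} \approx 997.73$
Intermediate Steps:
$O{\left(F,K \right)} = K$ ($O{\left(F,K \right)} = 1 K = K$)
$\left(\left(\frac{9}{33} + \frac{\sqrt{4 + 2}}{66}\right) - 59\right) O{\left(11,-17 \right)} = \left(\left(\frac{9}{33} + \frac{\sqrt{4 + 2}}{66}\right) - 59\right) \left(-17\right) = \left(\left(9 \cdot \frac{1}{33} + \sqrt{6} \cdot \frac{1}{66}\right) - 59\right) \left(-17\right) = \left(\left(\frac{3}{11} + \frac{\sqrt{6}}{66}\right) - 59\right) \left(-17\right) = \left(- \frac{646}{11} + \frac{\sqrt{6}}{66}\right) \left(-17\right) = \frac{10982}{11} - \frac{17 \sqrt{6}}{66}$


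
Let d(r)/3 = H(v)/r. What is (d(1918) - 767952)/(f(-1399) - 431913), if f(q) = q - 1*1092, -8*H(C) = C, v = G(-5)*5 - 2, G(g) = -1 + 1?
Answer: 5891727741/3332747488 ≈ 1.7678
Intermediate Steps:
G(g) = 0
v = -2 (v = 0*5 - 2 = 0 - 2 = -2)
H(C) = -C/8
d(r) = 3/(4*r) (d(r) = 3*((-1/8*(-2))/r) = 3*(1/(4*r)) = 3/(4*r))
f(q) = -1092 + q (f(q) = q - 1092 = -1092 + q)
(d(1918) - 767952)/(f(-1399) - 431913) = ((3/4)/1918 - 767952)/((-1092 - 1399) - 431913) = ((3/4)*(1/1918) - 767952)/(-2491 - 431913) = (3/7672 - 767952)/(-434404) = -5891727741/7672*(-1/434404) = 5891727741/3332747488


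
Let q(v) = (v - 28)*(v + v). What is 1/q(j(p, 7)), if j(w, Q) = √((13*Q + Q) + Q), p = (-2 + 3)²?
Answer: -1/1358 - 2*√105/10185 ≈ -0.0027485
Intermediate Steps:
p = 1 (p = 1² = 1)
j(w, Q) = √15*√Q (j(w, Q) = √(14*Q + Q) = √(15*Q) = √15*√Q)
q(v) = 2*v*(-28 + v) (q(v) = (-28 + v)*(2*v) = 2*v*(-28 + v))
1/q(j(p, 7)) = 1/(2*(√15*√7)*(-28 + √15*√7)) = 1/(2*√105*(-28 + √105)) = √105/(210*(-28 + √105))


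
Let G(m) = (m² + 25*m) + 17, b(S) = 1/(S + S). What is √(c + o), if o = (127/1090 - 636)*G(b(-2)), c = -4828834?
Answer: I*√91924903124810/4360 ≈ 2199.0*I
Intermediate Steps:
b(S) = 1/(2*S)
G(m) = 17 + m² + 25*m
o = -119908549/17440 (o = (127/1090 - 636)*(17 + ((½)/(-2))² + 25*((½)/(-2))) = (127*(1/1090) - 636)*(17 + ((½)*(-½))² + 25*((½)*(-½))) = (127/1090 - 636)*(17 + (-¼)² + 25*(-¼)) = -693113*(17 + 1/16 - 25/4)/1090 = -693113/1090*173/16 = -119908549/17440 ≈ -6875.5)
√(c + o) = √(-4828834 - 119908549/17440) = √(-84334773509/17440) = I*√91924903124810/4360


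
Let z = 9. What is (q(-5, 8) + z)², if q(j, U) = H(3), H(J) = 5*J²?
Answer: 2916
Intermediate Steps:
q(j, U) = 45 (q(j, U) = 5*3² = 5*9 = 45)
(q(-5, 8) + z)² = (45 + 9)² = 54² = 2916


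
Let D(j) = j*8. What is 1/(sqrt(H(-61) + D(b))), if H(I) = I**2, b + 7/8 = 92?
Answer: sqrt(178)/890 ≈ 0.014991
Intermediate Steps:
b = 729/8 (b = -7/8 + 92 = 729/8 ≈ 91.125)
D(j) = 8*j
1/(sqrt(H(-61) + D(b))) = 1/(sqrt((-61)**2 + 8*(729/8))) = 1/(sqrt(3721 + 729)) = 1/(sqrt(4450)) = 1/(5*sqrt(178)) = sqrt(178)/890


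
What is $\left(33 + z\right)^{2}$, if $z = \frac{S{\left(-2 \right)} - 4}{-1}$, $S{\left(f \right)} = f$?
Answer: $1521$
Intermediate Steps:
$z = 6$ ($z = \frac{-2 - 4}{-1} = \left(-1\right) \left(-6\right) = 6$)
$\left(33 + z\right)^{2} = \left(33 + 6\right)^{2} = 39^{2} = 1521$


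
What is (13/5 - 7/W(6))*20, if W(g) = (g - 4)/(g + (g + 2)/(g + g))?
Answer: -1244/3 ≈ -414.67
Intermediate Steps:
W(g) = (-4 + g)/(g + (2 + g)/(2*g)) (W(g) = (-4 + g)/(g + (2 + g)/((2*g))) = (-4 + g)/(g + (2 + g)*(1/(2*g))) = (-4 + g)/(g + (2 + g)/(2*g)))
(13/5 - 7/W(6))*20 = (13/5 - 7*(2 + 6 + 2*6²)/(12*(-4 + 6)))*20 = (13*(⅕) - 7/(2*6*2/(2 + 6 + 2*36)))*20 = (13/5 - 7/(2*6*2/(2 + 6 + 72)))*20 = (13/5 - 7/(2*6*2/80))*20 = (13/5 - 7/(2*6*(1/80)*2))*20 = (13/5 - 7/3/10)*20 = (13/5 - 7*10/3)*20 = (13/5 - 70/3)*20 = -311/15*20 = -1244/3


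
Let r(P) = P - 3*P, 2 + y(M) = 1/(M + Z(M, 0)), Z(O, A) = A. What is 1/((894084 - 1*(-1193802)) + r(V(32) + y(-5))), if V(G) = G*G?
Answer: 5/10429212 ≈ 4.7942e-7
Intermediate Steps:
V(G) = G²
y(M) = -2 + 1/M (y(M) = -2 + 1/(M + 0) = -2 + 1/M)
r(P) = -2*P
1/((894084 - 1*(-1193802)) + r(V(32) + y(-5))) = 1/((894084 - 1*(-1193802)) - 2*(32² + (-2 + 1/(-5)))) = 1/((894084 + 1193802) - 2*(1024 + (-2 - ⅕))) = 1/(2087886 - 2*(1024 - 11/5)) = 1/(2087886 - 2*5109/5) = 1/(2087886 - 10218/5) = 1/(10429212/5) = 5/10429212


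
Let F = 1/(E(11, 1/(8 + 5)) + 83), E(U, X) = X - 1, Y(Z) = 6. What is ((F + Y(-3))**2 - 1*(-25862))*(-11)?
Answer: -29484754743/103499 ≈ -2.8488e+5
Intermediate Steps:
E(U, X) = -1 + X
F = 13/1067 (F = 1/((-1 + 1/(8 + 5)) + 83) = 1/((-1 + 1/13) + 83) = 1/(-12/13 + 83) = 1/(1067/13) = 13/1067 ≈ 0.012184)
((F + Y(-3))**2 - 1*(-25862))*(-11) = ((13/1067 + 6)**2 - 1*(-25862))*(-11) = ((6415/1067)**2 + 25862)*(-11) = (41152225/1138489 + 25862)*(-11) = (29484754743/1138489)*(-11) = -29484754743/103499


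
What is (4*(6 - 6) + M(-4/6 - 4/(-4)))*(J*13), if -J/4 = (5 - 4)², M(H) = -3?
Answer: 156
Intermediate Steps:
J = -4 (J = -4*(5 - 4)² = -4*1² = -4*1 = -4)
(4*(6 - 6) + M(-4/6 - 4/(-4)))*(J*13) = (4*(6 - 6) - 3)*(-4*13) = (4*0 - 3)*(-52) = (0 - 3)*(-52) = -3*(-52) = 156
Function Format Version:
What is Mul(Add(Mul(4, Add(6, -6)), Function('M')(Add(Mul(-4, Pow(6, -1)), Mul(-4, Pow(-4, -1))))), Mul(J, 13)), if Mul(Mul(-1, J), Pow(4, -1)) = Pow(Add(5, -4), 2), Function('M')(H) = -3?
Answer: 156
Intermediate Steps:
J = -4 (J = Mul(-4, Pow(Add(5, -4), 2)) = Mul(-4, Pow(1, 2)) = Mul(-4, 1) = -4)
Mul(Add(Mul(4, Add(6, -6)), Function('M')(Add(Mul(-4, Pow(6, -1)), Mul(-4, Pow(-4, -1))))), Mul(J, 13)) = Mul(Add(Mul(4, Add(6, -6)), -3), Mul(-4, 13)) = Mul(Add(Mul(4, 0), -3), -52) = Mul(Add(0, -3), -52) = Mul(-3, -52) = 156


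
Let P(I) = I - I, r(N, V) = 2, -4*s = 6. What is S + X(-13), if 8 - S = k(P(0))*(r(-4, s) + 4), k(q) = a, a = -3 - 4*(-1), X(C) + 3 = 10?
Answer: 9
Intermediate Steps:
s = -3/2 (s = -¼*6 = -3/2 ≈ -1.5000)
X(C) = 7 (X(C) = -3 + 10 = 7)
P(I) = 0
a = 1 (a = -3 + 4 = 1)
k(q) = 1
S = 2 (S = 8 - (2 + 4) = 8 - 6 = 2)
S + X(-13) = 2 + 7 = 9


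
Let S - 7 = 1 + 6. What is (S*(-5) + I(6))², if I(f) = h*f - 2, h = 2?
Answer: 3600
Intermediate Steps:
I(f) = -2 + 2*f (I(f) = 2*f - 2 = -2 + 2*f)
S = 14 (S = 7 + (1 + 6) = 7 + 7 = 14)
(S*(-5) + I(6))² = (14*(-5) + (-2 + 2*6))² = (-70 + (-2 + 12))² = (-70 + 10)² = (-60)² = 3600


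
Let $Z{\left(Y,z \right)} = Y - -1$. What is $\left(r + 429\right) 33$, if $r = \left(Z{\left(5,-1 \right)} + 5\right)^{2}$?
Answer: $18150$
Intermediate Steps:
$Z{\left(Y,z \right)} = 1 + Y$ ($Z{\left(Y,z \right)} = Y + 1 = 1 + Y$)
$r = 121$ ($r = \left(\left(1 + 5\right) + 5\right)^{2} = \left(6 + 5\right)^{2} = 11^{2} = 121$)
$\left(r + 429\right) 33 = \left(121 + 429\right) 33 = 550 \cdot 33 = 18150$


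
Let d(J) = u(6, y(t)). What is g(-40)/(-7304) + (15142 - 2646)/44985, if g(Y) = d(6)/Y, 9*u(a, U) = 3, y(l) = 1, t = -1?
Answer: 243389757/876187840 ≈ 0.27778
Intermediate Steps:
u(a, U) = ⅓ (u(a, U) = (⅑)*3 = ⅓)
d(J) = ⅓
g(Y) = 1/(3*Y)
g(-40)/(-7304) + (15142 - 2646)/44985 = ((⅓)/(-40))/(-7304) + (15142 - 2646)/44985 = ((⅓)*(-1/40))*(-1/7304) + 12496*(1/44985) = -1/120*(-1/7304) + 12496/44985 = 1/876480 + 12496/44985 = 243389757/876187840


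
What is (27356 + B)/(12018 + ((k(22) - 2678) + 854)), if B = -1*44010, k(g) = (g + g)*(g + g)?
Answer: -8327/6065 ≈ -1.3730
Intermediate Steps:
k(g) = 4*g**2 (k(g) = (2*g)*(2*g) = 4*g**2)
B = -44010
(27356 + B)/(12018 + ((k(22) - 2678) + 854)) = (27356 - 44010)/(12018 + ((4*22**2 - 2678) + 854)) = -16654/(12018 + ((4*484 - 2678) + 854)) = -16654/(12018 + ((1936 - 2678) + 854)) = -16654/(12018 + (-742 + 854)) = -16654/(12018 + 112) = -16654/12130 = -16654*1/12130 = -8327/6065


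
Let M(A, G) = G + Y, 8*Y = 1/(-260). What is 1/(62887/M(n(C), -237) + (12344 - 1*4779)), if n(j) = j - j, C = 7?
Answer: 492961/3598445005 ≈ 0.00013699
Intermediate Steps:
n(j) = 0
Y = -1/2080 (Y = (⅛)/(-260) = (⅛)*(-1/260) = -1/2080 ≈ -0.00048077)
M(A, G) = -1/2080 + G (M(A, G) = G - 1/2080 = -1/2080 + G)
1/(62887/M(n(C), -237) + (12344 - 1*4779)) = 1/(62887/(-1/2080 - 237) + (12344 - 1*4779)) = 1/(62887/(-492961/2080) + (12344 - 4779)) = 1/(62887*(-2080/492961) + 7565) = 1/(-130804960/492961 + 7565) = 1/(3598445005/492961) = 492961/3598445005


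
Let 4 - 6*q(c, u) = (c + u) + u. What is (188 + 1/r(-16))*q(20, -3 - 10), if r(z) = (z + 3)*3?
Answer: 36655/117 ≈ 313.29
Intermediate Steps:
q(c, u) = ⅔ - u/3 - c/6 (q(c, u) = ⅔ - ((c + u) + u)/6 = ⅔ - (c + 2*u)/6 = ⅔ + (-u/3 - c/6) = ⅔ - u/3 - c/6)
r(z) = 9 + 3*z (r(z) = (3 + z)*3 = 9 + 3*z)
(188 + 1/r(-16))*q(20, -3 - 10) = (188 + 1/(9 + 3*(-16)))*(⅔ - (-3 - 10)/3 - ⅙*20) = (188 + 1/(9 - 48))*(⅔ - ⅓*(-13) - 10/3) = (188 + 1/(-39))*(⅔ + 13/3 - 10/3) = (188 - 1/39)*(5/3) = (7331/39)*(5/3) = 36655/117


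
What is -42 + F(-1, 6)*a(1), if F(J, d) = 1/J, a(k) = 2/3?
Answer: -128/3 ≈ -42.667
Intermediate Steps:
a(k) = ⅔ (a(k) = 2*(⅓) = ⅔)
F(J, d) = 1/J
-42 + F(-1, 6)*a(1) = -42 + (⅔)/(-1) = -42 - 1*⅔ = -42 - ⅔ = -128/3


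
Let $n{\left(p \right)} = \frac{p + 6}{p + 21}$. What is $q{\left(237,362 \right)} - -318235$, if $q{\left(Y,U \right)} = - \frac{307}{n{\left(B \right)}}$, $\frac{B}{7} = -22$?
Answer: $\frac{47057949}{148} \approx 3.1796 \cdot 10^{5}$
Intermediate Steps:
$B = -154$ ($B = 7 \left(-22\right) = -154$)
$n{\left(p \right)} = \frac{6 + p}{21 + p}$
$q{\left(Y,U \right)} = - \frac{40831}{148}$ ($q{\left(Y,U \right)} = - \frac{307}{\frac{1}{21 - 154} \left(6 - 154\right)} = - \frac{307}{\frac{1}{-133} \left(-148\right)} = - \frac{307}{\left(- \frac{1}{133}\right) \left(-148\right)} = - \frac{307}{\frac{148}{133}} = \left(-307\right) \frac{133}{148} = - \frac{40831}{148}$)
$q{\left(237,362 \right)} - -318235 = - \frac{40831}{148} - -318235 = - \frac{40831}{148} + 318235 = \frac{47057949}{148}$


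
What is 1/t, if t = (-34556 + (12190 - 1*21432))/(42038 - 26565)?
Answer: -15473/43798 ≈ -0.35328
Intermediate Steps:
t = -43798/15473 (t = (-34556 + (12190 - 21432))/15473 = (-34556 - 9242)*(1/15473) = -43798*1/15473 = -43798/15473 ≈ -2.8306)
1/t = 1/(-43798/15473) = -15473/43798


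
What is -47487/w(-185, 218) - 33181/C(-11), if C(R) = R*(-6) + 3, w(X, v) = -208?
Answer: -3625045/14352 ≈ -252.58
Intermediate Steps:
C(R) = 3 - 6*R (C(R) = -6*R + 3 = 3 - 6*R)
-47487/w(-185, 218) - 33181/C(-11) = -47487/(-208) - 33181/(3 - 6*(-11)) = -47487*(-1/208) - 33181/(3 + 66) = 47487/208 - 33181/69 = -3625045/14352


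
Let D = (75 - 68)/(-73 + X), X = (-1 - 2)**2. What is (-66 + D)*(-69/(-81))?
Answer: -97313/1728 ≈ -56.315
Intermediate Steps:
X = 9 (X = (-3)**2 = 9)
D = -7/64 (D = (75 - 68)/(-73 + 9) = 7/(-64) = 7*(-1/64) = -7/64 ≈ -0.10938)
(-66 + D)*(-69/(-81)) = (-66 - 7/64)*(-69/(-81)) = -(-291939)*(-1)/(64*81) = -4231/64*23/27 = -97313/1728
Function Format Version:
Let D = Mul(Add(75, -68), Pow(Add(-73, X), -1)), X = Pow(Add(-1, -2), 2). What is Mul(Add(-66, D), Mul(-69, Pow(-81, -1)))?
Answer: Rational(-97313, 1728) ≈ -56.315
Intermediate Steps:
X = 9 (X = Pow(-3, 2) = 9)
D = Rational(-7, 64) (D = Mul(Add(75, -68), Pow(Add(-73, 9), -1)) = Mul(7, Pow(-64, -1)) = Mul(7, Rational(-1, 64)) = Rational(-7, 64) ≈ -0.10938)
Mul(Add(-66, D), Mul(-69, Pow(-81, -1))) = Mul(Add(-66, Rational(-7, 64)), Mul(-69, Pow(-81, -1))) = Mul(Rational(-4231, 64), Mul(-69, Rational(-1, 81))) = Mul(Rational(-4231, 64), Rational(23, 27)) = Rational(-97313, 1728)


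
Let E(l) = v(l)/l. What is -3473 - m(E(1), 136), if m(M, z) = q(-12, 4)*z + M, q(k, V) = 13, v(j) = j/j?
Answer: -5242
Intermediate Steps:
v(j) = 1
E(l) = 1/l
m(M, z) = M + 13*z (m(M, z) = 13*z + M = M + 13*z)
-3473 - m(E(1), 136) = -3473 - (1/1 + 13*136) = -3473 - (1 + 1768) = -3473 - 1*1769 = -3473 - 1769 = -5242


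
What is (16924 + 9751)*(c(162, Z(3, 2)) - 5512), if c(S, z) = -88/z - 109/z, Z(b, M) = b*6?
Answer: -2651841775/18 ≈ -1.4732e+8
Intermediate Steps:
Z(b, M) = 6*b
c(S, z) = -197/z
(16924 + 9751)*(c(162, Z(3, 2)) - 5512) = (16924 + 9751)*(-197/(6*3) - 5512) = 26675*(-197/18 - 5512) = 26675*(-99413/18) = -2651841775/18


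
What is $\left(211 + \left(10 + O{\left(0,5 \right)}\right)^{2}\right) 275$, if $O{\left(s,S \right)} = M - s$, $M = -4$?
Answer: $67925$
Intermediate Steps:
$O{\left(s,S \right)} = -4 - s$
$\left(211 + \left(10 + O{\left(0,5 \right)}\right)^{2}\right) 275 = \left(211 + \left(10 - 4\right)^{2}\right) 275 = \left(211 + 6^{2}\right) 275 = \left(211 + 36\right) 275 = 247 \cdot 275 = 67925$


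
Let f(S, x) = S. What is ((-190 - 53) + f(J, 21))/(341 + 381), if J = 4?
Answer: -239/722 ≈ -0.33103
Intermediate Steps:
((-190 - 53) + f(J, 21))/(341 + 381) = ((-190 - 53) + 4)/(341 + 381) = (-243 + 4)/722 = -239*1/722 = -239/722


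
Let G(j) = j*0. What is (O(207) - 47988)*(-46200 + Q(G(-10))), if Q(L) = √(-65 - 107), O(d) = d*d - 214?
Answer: 247308600 - 10706*I*√43 ≈ 2.4731e+8 - 70204.0*I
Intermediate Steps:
G(j) = 0
O(d) = -214 + d² (O(d) = d² - 214 = -214 + d²)
Q(L) = 2*I*√43 (Q(L) = √(-172) = 2*I*√43)
(O(207) - 47988)*(-46200 + Q(G(-10))) = ((-214 + 207²) - 47988)*(-46200 + 2*I*√43) = ((-214 + 42849) - 47988)*(-46200 + 2*I*√43) = (42635 - 47988)*(-46200 + 2*I*√43) = -5353*(-46200 + 2*I*√43) = 247308600 - 10706*I*√43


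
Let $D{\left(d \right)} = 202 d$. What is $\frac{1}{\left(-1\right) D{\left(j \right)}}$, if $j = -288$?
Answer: $\frac{1}{58176} \approx 1.7189 \cdot 10^{-5}$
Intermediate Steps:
$\frac{1}{\left(-1\right) D{\left(j \right)}} = \frac{1}{\left(-1\right) 202 \left(-288\right)} = \frac{1}{\left(-1\right) \left(-58176\right)} = \frac{1}{58176}$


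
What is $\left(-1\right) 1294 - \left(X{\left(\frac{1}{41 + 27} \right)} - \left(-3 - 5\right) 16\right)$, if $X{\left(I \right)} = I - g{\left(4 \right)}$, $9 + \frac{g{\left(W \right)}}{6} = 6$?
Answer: $- \frac{97921}{68} \approx -1440.0$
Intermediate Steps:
$g{\left(W \right)} = -18$ ($g{\left(W \right)} = -54 + 6 \cdot 6 = -54 + 36 = -18$)
$X{\left(I \right)} = 18 + I$ ($X{\left(I \right)} = I - -18 = I + 18 = 18 + I$)
$\left(-1\right) 1294 - \left(X{\left(\frac{1}{41 + 27} \right)} - \left(-3 - 5\right) 16\right) = \left(-1\right) 1294 - \left(\left(18 + \frac{1}{41 + 27}\right) - \left(-3 - 5\right) 16\right) = -1294 - \left(\left(18 + \frac{1}{68}\right) - \left(-8\right) 16\right) = -1294 - \left(\left(18 + \frac{1}{68}\right) - -128\right) = -1294 - \left(\frac{1225}{68} + 128\right) = -1294 - \frac{9929}{68} = - \frac{97921}{68}$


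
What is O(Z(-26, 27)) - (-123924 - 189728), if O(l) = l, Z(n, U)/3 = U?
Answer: 313733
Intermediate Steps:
Z(n, U) = 3*U
O(Z(-26, 27)) - (-123924 - 189728) = 3*27 - (-123924 - 189728) = 81 - 1*(-313652) = 81 + 313652 = 313733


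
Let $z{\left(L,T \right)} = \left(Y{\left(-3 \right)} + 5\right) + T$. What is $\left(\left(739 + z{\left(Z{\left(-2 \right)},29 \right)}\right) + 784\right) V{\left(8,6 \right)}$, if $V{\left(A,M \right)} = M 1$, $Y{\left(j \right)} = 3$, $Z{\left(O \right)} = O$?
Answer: $9360$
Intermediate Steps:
$V{\left(A,M \right)} = M$
$z{\left(L,T \right)} = 8 + T$ ($z{\left(L,T \right)} = \left(3 + 5\right) + T = 8 + T$)
$\left(\left(739 + z{\left(Z{\left(-2 \right)},29 \right)}\right) + 784\right) V{\left(8,6 \right)} = \left(\left(739 + \left(8 + 29\right)\right) + 784\right) 6 = \left(\left(739 + 37\right) + 784\right) 6 = \left(776 + 784\right) 6 = 1560 \cdot 6 = 9360$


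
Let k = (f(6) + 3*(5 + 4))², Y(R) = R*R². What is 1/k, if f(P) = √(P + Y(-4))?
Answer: (27 + I*√58)⁻² ≈ 0.0010834 - 0.00066398*I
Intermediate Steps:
Y(R) = R³
f(P) = √(-64 + P) (f(P) = √(P + (-4)³) = √(P - 64) = √(-64 + P))
k = (27 + I*√58)² (k = (√(-64 + 6) + 3*(5 + 4))² = (√(-58) + 3*9)² = (I*√58 + 27)² = (27 + I*√58)² ≈ 671.0 + 411.25*I)
1/k = 1/((27 + I*√58)²) = (27 + I*√58)⁻²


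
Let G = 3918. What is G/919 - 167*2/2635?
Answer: 10016984/2421565 ≈ 4.1366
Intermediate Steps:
G/919 - 167*2/2635 = 3918/919 - 167*2/2635 = 3918*(1/919) - 334*1/2635 = 3918/919 - 334/2635 = 10016984/2421565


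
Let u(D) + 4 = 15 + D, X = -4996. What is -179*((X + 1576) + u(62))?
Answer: 599113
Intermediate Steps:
u(D) = 11 + D (u(D) = -4 + (15 + D) = 11 + D)
-179*((X + 1576) + u(62)) = -179*((-4996 + 1576) + (11 + 62)) = -179*(-3420 + 73) = -179*(-3347) = 599113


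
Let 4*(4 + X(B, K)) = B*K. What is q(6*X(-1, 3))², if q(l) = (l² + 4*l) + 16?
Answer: 8162449/16 ≈ 5.1015e+5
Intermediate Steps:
X(B, K) = -4 + B*K/4 (X(B, K) = -4 + (B*K)/4 = -4 + B*K/4)
q(l) = 16 + l² + 4*l
q(6*X(-1, 3))² = (16 + (6*(-4 + (¼)*(-1)*3))² + 4*(6*(-4 + (¼)*(-1)*3)))² = (16 + (6*(-4 - ¾))² + 4*(6*(-4 - ¾)))² = (16 + (6*(-19/4))² + 4*(6*(-19/4)))² = (16 + (-57/2)² + 4*(-57/2))² = (16 + 3249/4 - 114)² = (2857/4)² = 8162449/16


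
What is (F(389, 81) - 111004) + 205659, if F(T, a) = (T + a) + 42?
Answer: 95167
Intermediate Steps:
F(T, a) = 42 + T + a
(F(389, 81) - 111004) + 205659 = ((42 + 389 + 81) - 111004) + 205659 = (512 - 111004) + 205659 = -110492 + 205659 = 95167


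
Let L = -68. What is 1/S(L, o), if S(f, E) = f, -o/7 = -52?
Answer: -1/68 ≈ -0.014706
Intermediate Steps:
o = 364 (o = -7*(-52) = 364)
1/S(L, o) = 1/(-68) = -1/68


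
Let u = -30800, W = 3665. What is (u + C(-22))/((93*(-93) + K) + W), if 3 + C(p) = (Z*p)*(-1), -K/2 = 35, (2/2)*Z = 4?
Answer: 30715/5054 ≈ 6.0774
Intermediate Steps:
Z = 4
K = -70 (K = -2*35 = -70)
C(p) = -3 - 4*p (C(p) = -3 + (4*p)*(-1) = -3 - 4*p)
(u + C(-22))/((93*(-93) + K) + W) = (-30800 + (-3 - 4*(-22)))/((93*(-93) - 70) + 3665) = (-30800 + (-3 + 88))/((-8649 - 70) + 3665) = (-30800 + 85)/(-8719 + 3665) = -30715/(-5054) = -30715*(-1/5054) = 30715/5054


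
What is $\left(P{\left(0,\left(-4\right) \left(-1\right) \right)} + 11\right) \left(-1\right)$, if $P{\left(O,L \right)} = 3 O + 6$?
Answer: $-17$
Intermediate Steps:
$P{\left(O,L \right)} = 6 + 3 O$
$\left(P{\left(0,\left(-4\right) \left(-1\right) \right)} + 11\right) \left(-1\right) = \left(\left(6 + 3 \cdot 0\right) + 11\right) \left(-1\right) = \left(\left(6 + 0\right) + 11\right) \left(-1\right) = \left(6 + 11\right) \left(-1\right) = 17 \left(-1\right) = -17$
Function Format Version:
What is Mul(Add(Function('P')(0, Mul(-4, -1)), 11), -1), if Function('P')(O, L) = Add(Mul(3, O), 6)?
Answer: -17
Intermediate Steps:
Function('P')(O, L) = Add(6, Mul(3, O))
Mul(Add(Function('P')(0, Mul(-4, -1)), 11), -1) = Mul(Add(Add(6, Mul(3, 0)), 11), -1) = Mul(Add(Add(6, 0), 11), -1) = Mul(Add(6, 11), -1) = Mul(17, -1) = -17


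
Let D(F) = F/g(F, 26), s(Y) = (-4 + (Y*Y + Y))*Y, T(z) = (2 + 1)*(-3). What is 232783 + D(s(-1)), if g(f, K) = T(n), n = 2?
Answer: 2095043/9 ≈ 2.3278e+5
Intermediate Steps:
T(z) = -9 (T(z) = 3*(-3) = -9)
s(Y) = Y*(-4 + Y + Y²) (s(Y) = (-4 + (Y² + Y))*Y = (-4 + (Y + Y²))*Y = (-4 + Y + Y²)*Y = Y*(-4 + Y + Y²))
g(f, K) = -9
D(F) = -F/9 (D(F) = F/(-9) = F*(-⅑) = -F/9)
232783 + D(s(-1)) = 232783 - (-1)*(-4 - 1 + (-1)²)/9 = 232783 - (-1)*(-4 - 1 + 1)/9 = 232783 - (-1)*(-4)/9 = 232783 - ⅑*4 = 232783 - 4/9 = 2095043/9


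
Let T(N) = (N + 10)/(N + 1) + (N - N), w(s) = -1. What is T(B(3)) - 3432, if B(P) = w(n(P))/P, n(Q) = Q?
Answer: -6835/2 ≈ -3417.5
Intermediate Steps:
B(P) = -1/P
T(N) = (10 + N)/(1 + N) (T(N) = (10 + N)/(1 + N) + 0 = (10 + N)/(1 + N))
T(B(3)) - 3432 = (10 - 1/3)/(1 - 1/3) - 3432 = (10 - 1*⅓)/(1 - 1*⅓) - 3432 = (10 - ⅓)/(1 - ⅓) - 3432 = (29/3)/(⅔) - 3432 = (3/2)*(29/3) - 3432 = 29/2 - 3432 = -6835/2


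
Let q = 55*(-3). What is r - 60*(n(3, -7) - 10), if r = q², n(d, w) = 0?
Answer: 27825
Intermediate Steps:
q = -165
r = 27225 (r = (-165)² = 27225)
r - 60*(n(3, -7) - 10) = 27225 - 60*(0 - 10) = 27225 - 60*(-10) = 27225 - 1*(-600) = 27225 + 600 = 27825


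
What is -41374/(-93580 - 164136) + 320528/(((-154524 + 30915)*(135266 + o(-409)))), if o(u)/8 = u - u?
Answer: 172923651271927/1077259000368426 ≈ 0.16052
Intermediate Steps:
o(u) = 0 (o(u) = 8*(u - u) = 8*0 = 0)
-41374/(-93580 - 164136) + 320528/(((-154524 + 30915)*(135266 + o(-409)))) = -41374/(-93580 - 164136) + 320528/(((-154524 + 30915)*(135266 + 0))) = -41374/(-257716) + 320528/((-123609*135266)) = -41374*(-1/257716) + 320528/(-16720094994) = 20687/128858 + 320528*(-1/16720094994) = 20687/128858 - 160264/8360047497 = 172923651271927/1077259000368426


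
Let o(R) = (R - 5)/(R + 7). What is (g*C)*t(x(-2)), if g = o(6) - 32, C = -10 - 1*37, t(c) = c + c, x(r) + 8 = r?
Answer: -390100/13 ≈ -30008.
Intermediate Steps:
o(R) = (-5 + R)/(7 + R)
x(r) = -8 + r
t(c) = 2*c
C = -47 (C = -10 - 37 = -47)
g = -415/13 (g = (-5 + 6)/(7 + 6) - 32 = 1/13 - 32 = -415/13 ≈ -31.923)
(g*C)*t(x(-2)) = (-415/13*(-47))*(2*(-8 - 2)) = 19505*(2*(-10))/13 = (19505/13)*(-20) = -390100/13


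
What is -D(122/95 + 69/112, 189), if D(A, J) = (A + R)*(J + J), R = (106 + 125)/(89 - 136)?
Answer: 40703769/35720 ≈ 1139.5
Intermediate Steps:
R = -231/47 (R = 231/(-47) = 231*(-1/47) = -231/47 ≈ -4.9149)
D(A, J) = 2*J*(-231/47 + A) (D(A, J) = (A - 231/47)*(J + J) = (-231/47 + A)*(2*J) = 2*J*(-231/47 + A))
-D(122/95 + 69/112, 189) = -2*189*(-231 + 47*(122/95 + 69/112))/47 = -2*189*(-231 + 47*(20219/10640))/47 = -2*189*(-231 + 950293/10640)/47 = -2*189*(-1507547)/(47*10640) = -1*(-40703769/35720) = 40703769/35720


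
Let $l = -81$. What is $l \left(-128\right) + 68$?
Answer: $10436$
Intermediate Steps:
$l \left(-128\right) + 68 = \left(-81\right) \left(-128\right) + 68 = 10368 + 68 = 10436$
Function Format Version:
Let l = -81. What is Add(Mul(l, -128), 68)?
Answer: 10436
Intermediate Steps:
Add(Mul(l, -128), 68) = Add(Mul(-81, -128), 68) = Add(10368, 68) = 10436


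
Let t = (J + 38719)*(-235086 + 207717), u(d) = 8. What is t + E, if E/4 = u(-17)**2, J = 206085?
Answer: -6700040420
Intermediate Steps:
E = 256 (E = 4*8**2 = 4*64 = 256)
t = -6700040676 (t = (206085 + 38719)*(-235086 + 207717) = 244804*(-27369) = -6700040676)
t + E = -6700040676 + 256 = -6700040420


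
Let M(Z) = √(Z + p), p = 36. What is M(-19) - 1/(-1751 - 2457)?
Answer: 1/4208 + √17 ≈ 4.1233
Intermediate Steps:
M(Z) = √(36 + Z) (M(Z) = √(Z + 36) = √(36 + Z))
M(-19) - 1/(-1751 - 2457) = √(36 - 19) - 1/(-1751 - 2457) = √17 - 1/(-4208) = √17 - 1*(-1/4208) = √17 + 1/4208 = 1/4208 + √17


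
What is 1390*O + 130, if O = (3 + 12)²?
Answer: 312880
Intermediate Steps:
O = 225 (O = 15² = 225)
1390*O + 130 = 1390*225 + 130 = 312750 + 130 = 312880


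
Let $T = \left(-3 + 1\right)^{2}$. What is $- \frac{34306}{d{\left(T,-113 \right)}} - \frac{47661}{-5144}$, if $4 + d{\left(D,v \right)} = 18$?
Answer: $- \frac{87901405}{36008} \approx -2441.2$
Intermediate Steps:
$T = 4$ ($T = \left(-2\right)^{2} = 4$)
$d{\left(D,v \right)} = 14$ ($d{\left(D,v \right)} = -4 + 18 = 14$)
$- \frac{34306}{d{\left(T,-113 \right)}} - \frac{47661}{-5144} = - \frac{34306}{14} - \frac{47661}{-5144} = \left(-34306\right) \frac{1}{14} - - \frac{47661}{5144} = - \frac{17153}{7} + \frac{47661}{5144} = - \frac{87901405}{36008}$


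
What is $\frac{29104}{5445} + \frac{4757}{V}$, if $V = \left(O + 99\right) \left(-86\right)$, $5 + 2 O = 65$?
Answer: $\frac{98992637}{20135610} \approx 4.9163$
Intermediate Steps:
$O = 30$ ($O = - \frac{5}{2} + \frac{1}{2} \cdot 65 = - \frac{5}{2} + \frac{65}{2} = 30$)
$V = -11094$ ($V = \left(30 + 99\right) \left(-86\right) = 129 \left(-86\right) = -11094$)
$\frac{29104}{5445} + \frac{4757}{V} = \frac{29104}{5445} + \frac{4757}{-11094} = 29104 \cdot \frac{1}{5445} + 4757 \left(- \frac{1}{11094}\right) = \frac{29104}{5445} - \frac{4757}{11094} = \frac{98992637}{20135610}$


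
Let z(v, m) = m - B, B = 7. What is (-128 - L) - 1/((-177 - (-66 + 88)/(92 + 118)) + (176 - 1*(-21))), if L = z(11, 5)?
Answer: -263319/2089 ≈ -126.05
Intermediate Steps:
z(v, m) = -7 + m (z(v, m) = m - 1*7 = m - 7 = -7 + m)
L = -2 (L = -7 + 5 = -2)
(-128 - L) - 1/((-177 - (-66 + 88)/(92 + 118)) + (176 - 1*(-21))) = (-128 - 1*(-2)) - 1/((-177 - (-66 + 88)/(92 + 118)) + (176 - 1*(-21))) = (-128 + 2) - 1/((-177 - 22/210) + (176 + 21)) = -126 - 1/((-177 - 22/210) + 197) = -126 - 1/((-177 - 1*11/105) + 197) = -126 - 1/((-177 - 11/105) + 197) = -126 - 1/(-18596/105 + 197) = -126 - 1/2089/105 = -126 - 1*105/2089 = -126 - 105/2089 = -263319/2089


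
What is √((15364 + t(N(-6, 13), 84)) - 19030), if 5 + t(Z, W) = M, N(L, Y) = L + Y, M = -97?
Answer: 2*I*√942 ≈ 61.384*I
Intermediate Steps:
t(Z, W) = -102 (t(Z, W) = -5 - 97 = -102)
√((15364 + t(N(-6, 13), 84)) - 19030) = √((15364 - 102) - 19030) = √(15262 - 19030) = √(-3768) = 2*I*√942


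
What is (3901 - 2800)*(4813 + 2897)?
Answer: 8488710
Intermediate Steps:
(3901 - 2800)*(4813 + 2897) = 1101*7710 = 8488710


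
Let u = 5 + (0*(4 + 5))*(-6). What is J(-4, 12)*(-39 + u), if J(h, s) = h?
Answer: 136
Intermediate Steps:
u = 5 (u = 5 + (0*9)*(-6) = 5 + 0*(-6) = 5 + 0 = 5)
J(-4, 12)*(-39 + u) = -4*(-39 + 5) = -4*(-34) = 136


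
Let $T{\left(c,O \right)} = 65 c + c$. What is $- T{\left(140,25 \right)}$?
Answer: $-9240$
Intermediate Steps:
$T{\left(c,O \right)} = 66 c$
$- T{\left(140,25 \right)} = - 66 \cdot 140 = \left(-1\right) 9240 = -9240$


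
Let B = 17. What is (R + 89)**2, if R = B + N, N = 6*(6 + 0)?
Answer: 20164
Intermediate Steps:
N = 36 (N = 6*6 = 36)
R = 53 (R = 17 + 36 = 53)
(R + 89)**2 = (53 + 89)**2 = 142**2 = 20164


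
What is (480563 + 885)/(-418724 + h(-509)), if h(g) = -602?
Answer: -240724/209663 ≈ -1.1481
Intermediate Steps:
(480563 + 885)/(-418724 + h(-509)) = (480563 + 885)/(-418724 - 602) = 481448/(-419326) = 481448*(-1/419326) = -240724/209663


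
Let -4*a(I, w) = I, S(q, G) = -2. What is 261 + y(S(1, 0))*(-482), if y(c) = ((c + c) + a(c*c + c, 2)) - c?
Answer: 1466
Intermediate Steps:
a(I, w) = -I/4
y(c) = -c²/4 + 3*c/4 (y(c) = ((c + c) - (c*c + c)/4) - c = (2*c - (c² + c)/4) - c = (2*c - (c + c²)/4) - c = (2*c + (-c/4 - c²/4)) - c = (-c²/4 + 7*c/4) - c = -c²/4 + 3*c/4)
261 + y(S(1, 0))*(-482) = 261 + ((¼)*(-2)*(3 - 1*(-2)))*(-482) = 261 + ((¼)*(-2)*(3 + 2))*(-482) = 261 + ((¼)*(-2)*5)*(-482) = 261 - 5/2*(-482) = 261 + 1205 = 1466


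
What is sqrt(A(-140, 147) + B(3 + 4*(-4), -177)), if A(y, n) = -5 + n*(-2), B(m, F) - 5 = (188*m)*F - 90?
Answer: 2*sqrt(108051) ≈ 657.42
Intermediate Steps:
B(m, F) = -85 + 188*F*m (B(m, F) = 5 + ((188*m)*F - 90) = 5 + (188*F*m - 90) = 5 + (-90 + 188*F*m) = -85 + 188*F*m)
A(y, n) = -5 - 2*n
sqrt(A(-140, 147) + B(3 + 4*(-4), -177)) = sqrt((-5 - 2*147) + (-85 + 188*(-177)*(3 + 4*(-4)))) = sqrt((-5 - 294) + (-85 + 188*(-177)*(3 - 16))) = sqrt(-299 + (-85 + 188*(-177)*(-13))) = sqrt(-299 + (-85 + 432588)) = sqrt(-299 + 432503) = sqrt(432204) = 2*sqrt(108051)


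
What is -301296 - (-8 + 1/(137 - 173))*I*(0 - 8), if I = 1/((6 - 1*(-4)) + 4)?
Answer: -18981937/63 ≈ -3.0130e+5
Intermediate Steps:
I = 1/14 (I = 1/((6 + 4) + 4) = 1/(10 + 4) = 1/14 ≈ 0.071429)
-301296 - (-8 + 1/(137 - 173))*I*(0 - 8) = -301296 - (-8 + 1/(137 - 173))*(0 - 8)/14 = -301296 - (-8 + 1/(-36))*(1/14)*(-8) = -301296 - (-8 - 1/36)*(-4)/7 = -301296 - (-289)*(-4)/(36*7) = -301296 - 1*289/63 = -301296 - 289/63 = -18981937/63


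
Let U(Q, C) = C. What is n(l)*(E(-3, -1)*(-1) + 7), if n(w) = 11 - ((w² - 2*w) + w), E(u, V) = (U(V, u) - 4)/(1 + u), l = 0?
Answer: 77/2 ≈ 38.500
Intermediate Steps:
E(u, V) = (-4 + u)/(1 + u) (E(u, V) = (u - 4)/(1 + u) = (-4 + u)/(1 + u))
n(w) = 11 + w - w² (n(w) = 11 - (w² - w) = 11 + (w - w²) = 11 + w - w²)
n(l)*(E(-3, -1)*(-1) + 7) = (11 + 0 - 1*0²)*(((-4 - 3)/(1 - 3))*(-1) + 7) = (11 + 0 - 1*0)*((-7/(-2))*(-1) + 7) = (11 + 0 + 0)*(-½*(-7)*(-1) + 7) = 11*((7/2)*(-1) + 7) = 11*(-7/2 + 7) = 11*(7/2) = 77/2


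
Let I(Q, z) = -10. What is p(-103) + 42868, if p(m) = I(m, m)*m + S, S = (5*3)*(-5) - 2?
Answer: 43821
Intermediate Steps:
S = -77 (S = 15*(-5) - 2 = -75 - 2 = -77)
p(m) = -77 - 10*m (p(m) = -10*m - 77 = -77 - 10*m)
p(-103) + 42868 = (-77 - 10*(-103)) + 42868 = (-77 + 1030) + 42868 = 953 + 42868 = 43821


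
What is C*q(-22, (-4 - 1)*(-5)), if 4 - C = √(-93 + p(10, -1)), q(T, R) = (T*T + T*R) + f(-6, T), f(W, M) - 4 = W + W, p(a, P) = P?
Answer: -296 + 74*I*√94 ≈ -296.0 + 717.46*I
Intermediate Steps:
f(W, M) = 4 + 2*W (f(W, M) = 4 + (W + W) = 4 + 2*W)
q(T, R) = -8 + T² + R*T (q(T, R) = (T*T + T*R) + (4 + 2*(-6)) = (T² + R*T) + (4 - 12) = (T² + R*T) - 8 = -8 + T² + R*T)
C = 4 - I*√94 (C = 4 - √(-93 - 1) = 4 - √(-94) = 4 - I*√94 ≈ 4.0 - 9.6954*I)
C*q(-22, (-4 - 1)*(-5)) = (4 - I*√94)*(-8 + (-22)² + ((-4 - 1)*(-5))*(-22)) = (4 - I*√94)*(-8 + 484 - 5*(-5)*(-22)) = (4 - I*√94)*(-8 + 484 + 25*(-22)) = (4 - I*√94)*(-8 + 484 - 550) = (4 - I*√94)*(-74) = -296 + 74*I*√94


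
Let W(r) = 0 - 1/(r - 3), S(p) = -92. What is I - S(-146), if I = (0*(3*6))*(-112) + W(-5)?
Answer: 737/8 ≈ 92.125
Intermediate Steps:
W(r) = -1/(-3 + r) (W(r) = 0 - 1/(-3 + r) = -1/(-3 + r))
I = ⅛ (I = (0*(3*6))*(-112) - 1/(-3 - 5) = (0*18)*(-112) - 1/(-8) = 0*(-112) - 1*(-⅛) = 0 + ⅛ = ⅛ ≈ 0.12500)
I - S(-146) = ⅛ - 1*(-92) = ⅛ + 92 = 737/8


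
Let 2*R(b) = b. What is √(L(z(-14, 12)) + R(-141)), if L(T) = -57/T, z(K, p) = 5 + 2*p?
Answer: 3*I*√27086/58 ≈ 8.5127*I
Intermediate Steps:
R(b) = b/2
√(L(z(-14, 12)) + R(-141)) = √(-57/(5 + 2*12) + (½)*(-141)) = √(-57/(5 + 24) - 141/2) = √(-57/29 - 141/2) = √(-4203/58) = 3*I*√27086/58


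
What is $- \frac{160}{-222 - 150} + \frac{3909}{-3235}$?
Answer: $- \frac{234137}{300855} \approx -0.77824$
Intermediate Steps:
$- \frac{160}{-222 - 150} + \frac{3909}{-3235} = - \frac{160}{-222 - 150} + 3909 \left(- \frac{1}{3235}\right) = - \frac{160}{-372} - \frac{3909}{3235} = \left(-160\right) \left(- \frac{1}{372}\right) - \frac{3909}{3235} = \frac{40}{93} - \frac{3909}{3235} = - \frac{234137}{300855}$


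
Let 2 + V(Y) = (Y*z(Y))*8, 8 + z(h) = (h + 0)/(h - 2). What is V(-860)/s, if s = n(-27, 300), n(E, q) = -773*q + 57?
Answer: -20762978/99924333 ≈ -0.20779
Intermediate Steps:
z(h) = -8 + h/(-2 + h) (z(h) = -8 + (h + 0)/(h - 2) = -8 + h/(-2 + h))
n(E, q) = 57 - 773*q
s = -231843 (s = 57 - 773*300 = 57 - 231900 = -231843)
V(Y) = -2 + 8*Y*(16 - 7*Y)/(-2 + Y) (V(Y) = -2 + (Y*((16 - 7*Y)/(-2 + Y)))*8 = -2 + (Y*(16 - 7*Y)/(-2 + Y))*8 = -2 + 8*Y*(16 - 7*Y)/(-2 + Y))
V(-860)/s = (2*(2 - 28*(-860)² + 63*(-860))/(-2 - 860))/(-231843) = (2*(2 - 28*739600 - 54180)/(-862))*(-1/231843) = (2*(-1/862)*(2 - 20708800 - 54180))*(-1/231843) = (2*(-1/862)*(-20762978))*(-1/231843) = (20762978/431)*(-1/231843) = -20762978/99924333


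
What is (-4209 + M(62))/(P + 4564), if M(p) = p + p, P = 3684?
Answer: -4085/8248 ≈ -0.49527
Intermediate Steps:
M(p) = 2*p
(-4209 + M(62))/(P + 4564) = (-4209 + 2*62)/(3684 + 4564) = (-4209 + 124)/8248 = -4085*1/8248 = -4085/8248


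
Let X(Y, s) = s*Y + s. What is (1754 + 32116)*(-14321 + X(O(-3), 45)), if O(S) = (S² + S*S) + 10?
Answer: -440851920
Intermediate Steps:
O(S) = 10 + 2*S² (O(S) = (S² + S²) + 10 = 2*S² + 10 = 10 + 2*S²)
X(Y, s) = s + Y*s (X(Y, s) = Y*s + s = s + Y*s)
(1754 + 32116)*(-14321 + X(O(-3), 45)) = (1754 + 32116)*(-14321 + 45*(1 + (10 + 2*(-3)²))) = 33870*(-14321 + 45*(1 + (10 + 2*9))) = 33870*(-14321 + 45*(1 + (10 + 18))) = 33870*(-14321 + 45*(1 + 28)) = 33870*(-14321 + 45*29) = 33870*(-14321 + 1305) = 33870*(-13016) = -440851920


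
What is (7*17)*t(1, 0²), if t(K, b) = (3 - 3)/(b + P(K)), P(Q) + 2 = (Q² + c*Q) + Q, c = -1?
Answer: 0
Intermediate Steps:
P(Q) = -2 + Q² (P(Q) = -2 + ((Q² - Q) + Q) = -2 + Q²)
t(K, b) = 0 (t(K, b) = (3 - 3)/(b + (-2 + K²)) = 0/(-2 + b + K²) = 0)
(7*17)*t(1, 0²) = (7*17)*0 = 119*0 = 0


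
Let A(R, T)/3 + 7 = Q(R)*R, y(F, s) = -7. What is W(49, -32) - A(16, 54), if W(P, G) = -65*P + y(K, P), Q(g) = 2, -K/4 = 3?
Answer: -3267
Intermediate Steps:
K = -12 (K = -4*3 = -12)
W(P, G) = -7 - 65*P (W(P, G) = -65*P - 7 = -7 - 65*P)
A(R, T) = -21 + 6*R (A(R, T) = -21 + 3*(2*R) = -21 + 6*R)
W(49, -32) - A(16, 54) = (-7 - 65*49) - (-21 + 6*16) = (-7 - 3185) - (-21 + 96) = -3192 - 1*75 = -3192 - 75 = -3267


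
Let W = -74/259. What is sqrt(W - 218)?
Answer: 2*I*sqrt(2674)/7 ≈ 14.774*I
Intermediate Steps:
W = -2/7 (W = -74*1/259 = -2/7 ≈ -0.28571)
sqrt(W - 218) = sqrt(-2/7 - 218) = sqrt(-1528/7) = 2*I*sqrt(2674)/7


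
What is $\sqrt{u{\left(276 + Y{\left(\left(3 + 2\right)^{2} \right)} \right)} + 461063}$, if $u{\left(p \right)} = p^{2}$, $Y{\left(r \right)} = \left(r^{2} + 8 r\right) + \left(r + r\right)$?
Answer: $2 \sqrt{446466} \approx 1336.4$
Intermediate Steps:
$Y{\left(r \right)} = r^{2} + 10 r$ ($Y{\left(r \right)} = \left(r^{2} + 8 r\right) + 2 r = r^{2} + 10 r$)
$\sqrt{u{\left(276 + Y{\left(\left(3 + 2\right)^{2} \right)} \right)} + 461063} = \sqrt{\left(276 + \left(3 + 2\right)^{2} \left(10 + \left(3 + 2\right)^{2}\right)\right)^{2} + 461063} = \sqrt{\left(276 + 5^{2} \left(10 + 5^{2}\right)\right)^{2} + 461063} = \sqrt{\left(276 + 25 \left(10 + 25\right)\right)^{2} + 461063} = \sqrt{\left(276 + 25 \cdot 35\right)^{2} + 461063} = \sqrt{\left(276 + 875\right)^{2} + 461063} = \sqrt{1151^{2} + 461063} = \sqrt{1324801 + 461063} = \sqrt{1785864} = 2 \sqrt{446466}$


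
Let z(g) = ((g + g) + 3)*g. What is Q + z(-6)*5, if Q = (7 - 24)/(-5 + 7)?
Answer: 523/2 ≈ 261.50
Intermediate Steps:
z(g) = g*(3 + 2*g) (z(g) = (2*g + 3)*g = (3 + 2*g)*g = g*(3 + 2*g))
Q = -17/2 ≈ -8.5000
Q + z(-6)*5 = -17/2 - 6*(3 + 2*(-6))*5 = -17/2 - 6*(3 - 12)*5 = -17/2 - 6*(-9)*5 = -17/2 + 54*5 = -17/2 + 270 = 523/2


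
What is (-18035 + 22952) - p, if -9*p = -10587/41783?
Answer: 616337504/125349 ≈ 4917.0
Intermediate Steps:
p = 3529/125349 (p = -(-3529)/(3*41783) = -⅑*(-10587/41783) = 3529/125349 ≈ 0.028153)
(-18035 + 22952) - p = (-18035 + 22952) - 1*3529/125349 = 4917 - 3529/125349 = 616337504/125349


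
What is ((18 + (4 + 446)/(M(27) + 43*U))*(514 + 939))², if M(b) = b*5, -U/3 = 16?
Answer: 275529191261184/413449 ≈ 6.6642e+8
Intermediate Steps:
U = -48 (U = -3*16 = -48)
M(b) = 5*b
((18 + (4 + 446)/(M(27) + 43*U))*(514 + 939))² = ((18 + (4 + 446)/(5*27 + 43*(-48)))*(514 + 939))² = ((18 + 450/(135 - 2064))*1453)² = ((18 + 450/(-1929))*1453)² = ((18 + 450*(-1/1929))*1453)² = ((18 - 150/643)*1453)² = ((11424/643)*1453)² = (16599072/643)² = 275529191261184/413449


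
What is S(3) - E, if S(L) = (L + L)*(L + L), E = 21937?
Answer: -21901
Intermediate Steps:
S(L) = 4*L² (S(L) = (2*L)*(2*L) = 4*L²)
S(3) - E = 4*3² - 1*21937 = 4*9 - 21937 = 36 - 21937 = -21901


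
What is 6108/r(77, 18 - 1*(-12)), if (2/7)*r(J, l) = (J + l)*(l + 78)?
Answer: 1018/6741 ≈ 0.15102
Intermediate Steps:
r(J, l) = 7*(78 + l)*(J + l)/2 (r(J, l) = 7*((J + l)*(l + 78))/2 = 7*((J + l)*(78 + l))/2 = 7*((78 + l)*(J + l))/2 = 7*(78 + l)*(J + l)/2)
6108/r(77, 18 - 1*(-12)) = 6108/(273*77 + 273*(18 - 1*(-12)) + 7*(18 - 1*(-12))**2/2 + (7/2)*77*(18 - 1*(-12))) = 6108/(21021 + 273*(18 + 12) + 7*(18 + 12)**2/2 + (7/2)*77*(18 + 12)) = 6108/(21021 + 273*30 + (7/2)*30**2 + (7/2)*77*30) = 6108/(21021 + 8190 + (7/2)*900 + 8085) = 6108/(21021 + 8190 + 3150 + 8085) = 6108/40446 = 6108*(1/40446) = 1018/6741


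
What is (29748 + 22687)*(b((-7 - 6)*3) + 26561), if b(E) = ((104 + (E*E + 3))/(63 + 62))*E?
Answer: 34152310271/25 ≈ 1.3661e+9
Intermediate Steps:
b(E) = E*(107/125 + E²/125) (b(E) = ((104 + (E² + 3))/125)*E = ((104 + (3 + E²))*(1/125))*E = ((107 + E²)*(1/125))*E = (107/125 + E²/125)*E = E*(107/125 + E²/125))
(29748 + 22687)*(b((-7 - 6)*3) + 26561) = (29748 + 22687)*(((-7 - 6)*3)*(107 + ((-7 - 6)*3)²)/125 + 26561) = 52435*((-13*3)*(107 + (-13*3)²)/125 + 26561) = 52435*((1/125)*(-39)*(107 + (-39)²) + 26561) = 52435*((1/125)*(-39)*(107 + 1521) + 26561) = 52435*((1/125)*(-39)*1628 + 26561) = 52435*(-63492/125 + 26561) = 52435*(3256633/125) = 34152310271/25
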